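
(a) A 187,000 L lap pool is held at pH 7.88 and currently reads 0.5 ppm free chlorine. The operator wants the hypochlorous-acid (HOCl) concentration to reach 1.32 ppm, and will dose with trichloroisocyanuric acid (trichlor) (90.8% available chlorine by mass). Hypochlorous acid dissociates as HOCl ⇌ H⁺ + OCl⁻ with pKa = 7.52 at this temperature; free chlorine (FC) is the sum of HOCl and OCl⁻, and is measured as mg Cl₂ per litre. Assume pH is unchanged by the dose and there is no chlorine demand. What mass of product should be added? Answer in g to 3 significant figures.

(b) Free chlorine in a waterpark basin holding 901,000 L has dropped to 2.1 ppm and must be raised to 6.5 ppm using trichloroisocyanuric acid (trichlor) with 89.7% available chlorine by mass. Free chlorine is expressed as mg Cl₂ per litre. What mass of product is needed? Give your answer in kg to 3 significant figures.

(a) [OCl⁻]/[HOCl] = 10^(pH − pKa) = 10^(7.88 − 7.52) = 2.291; fraction as HOCl = 1/(1 + 2.291) = 0.3039.
(a) Free chlorine required for 1.32 ppm HOCl: 1.32 / 0.3039 = 4.344 ppm.
(a) FC to add: 4.344 − 0.5 = 3.844 mg/L as Cl₂.
(a) Cl₂ equivalent: 3.844 mg/L × 187,000 L = 718.8 g.
(a) Product at 90.8% available Cl: 718.8 / 0.908 = 791.6 g.

(b) Chlorine deficit: 6.5 − 2.1 = 4.4 ppm = 4.4 mg/L as Cl₂.
(b) Cl₂ equivalent needed: 4.4 mg/L × 901,000 L = 3,964,000 mg = 3964 g.
(b) Product at 89.7% available chlorine: 3964 / 0.897 = 4420 g.

(a) 792 g; (b) 4.42 kg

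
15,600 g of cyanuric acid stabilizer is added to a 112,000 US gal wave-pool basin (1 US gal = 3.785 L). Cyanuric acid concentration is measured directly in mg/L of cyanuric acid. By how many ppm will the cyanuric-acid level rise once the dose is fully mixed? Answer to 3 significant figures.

36.8 ppm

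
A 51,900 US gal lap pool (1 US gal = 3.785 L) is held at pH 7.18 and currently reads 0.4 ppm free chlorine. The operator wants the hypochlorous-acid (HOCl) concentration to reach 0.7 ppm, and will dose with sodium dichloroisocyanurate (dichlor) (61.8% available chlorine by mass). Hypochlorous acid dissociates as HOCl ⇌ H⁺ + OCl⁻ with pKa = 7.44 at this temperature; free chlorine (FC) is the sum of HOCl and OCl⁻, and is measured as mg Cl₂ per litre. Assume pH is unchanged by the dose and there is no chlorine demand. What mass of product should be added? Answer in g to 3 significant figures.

218 g

Volume: 51,900 US gal × 3.785 L/gal = 196,442 L.
[OCl⁻]/[HOCl] = 10^(pH − pKa) = 10^(7.18 − 7.44) = 0.5495; fraction as HOCl = 1/(1 + 0.5495) = 0.6454.
Free chlorine required for 0.7 ppm HOCl: 0.7 / 0.6454 = 1.085 ppm.
FC to add: 1.085 − 0.4 = 0.6847 mg/L as Cl₂.
Cl₂ equivalent: 0.6847 mg/L × 196,442 L = 134.5 g.
Product at 61.8% available Cl: 134.5 / 0.618 = 217.6 g.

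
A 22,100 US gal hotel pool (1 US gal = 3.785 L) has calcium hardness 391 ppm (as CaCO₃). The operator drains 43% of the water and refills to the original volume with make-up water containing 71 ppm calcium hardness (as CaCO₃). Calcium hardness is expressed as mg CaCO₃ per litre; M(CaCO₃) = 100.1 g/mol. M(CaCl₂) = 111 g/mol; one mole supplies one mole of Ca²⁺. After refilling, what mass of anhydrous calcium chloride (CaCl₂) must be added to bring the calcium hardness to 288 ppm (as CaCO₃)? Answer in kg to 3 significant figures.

3.21 kg

Volume: 22,100 US gal × 3.785 L/gal = 83,648 L.
After draining 43% and refilling: 391 × 0.57 + 71 × 0.43 = 253.4 ppm.
Deficit to target: 288 − 253.4 = 34.6 mg/L.
As CaCO₃: 34.6 mg/L × 83,648 L = 2894 g; ÷ 100.1 = 28.91 mol Ca²⁺.
Mass: 28.91 × 111 = 3209 g.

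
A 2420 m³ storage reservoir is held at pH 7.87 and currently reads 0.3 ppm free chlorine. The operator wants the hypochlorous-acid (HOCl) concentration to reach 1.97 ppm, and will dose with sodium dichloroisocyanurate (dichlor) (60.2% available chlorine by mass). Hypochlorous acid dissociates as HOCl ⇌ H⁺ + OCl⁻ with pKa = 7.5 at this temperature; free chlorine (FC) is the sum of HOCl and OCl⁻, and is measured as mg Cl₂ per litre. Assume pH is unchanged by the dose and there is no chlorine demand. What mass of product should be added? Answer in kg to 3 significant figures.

25.3 kg

Volume: 2420 m³ = 2,420,000 L.
[OCl⁻]/[HOCl] = 10^(pH − pKa) = 10^(7.87 − 7.5) = 2.344; fraction as HOCl = 1/(1 + 2.344) = 0.299.
Free chlorine required for 1.97 ppm HOCl: 1.97 / 0.299 = 6.588 ppm.
FC to add: 6.588 − 0.3 = 6.288 mg/L as Cl₂.
Cl₂ equivalent: 6.288 mg/L × 2,420,000 L = 15,220 g.
Product at 60.2% available Cl: 15,220 / 0.602 = 25,280 g.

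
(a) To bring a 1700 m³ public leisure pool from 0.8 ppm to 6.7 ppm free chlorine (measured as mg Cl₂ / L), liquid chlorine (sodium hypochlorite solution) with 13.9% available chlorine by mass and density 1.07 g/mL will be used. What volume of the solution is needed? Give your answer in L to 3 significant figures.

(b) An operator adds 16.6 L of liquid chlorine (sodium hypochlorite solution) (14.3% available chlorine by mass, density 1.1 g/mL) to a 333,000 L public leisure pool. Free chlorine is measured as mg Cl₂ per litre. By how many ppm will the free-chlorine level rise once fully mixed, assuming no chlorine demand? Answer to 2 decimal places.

(a) Volume: 1700 m³ = 1,700,000 L.
(a) Chlorine deficit: 6.7 − 0.8 = 5.9 ppm = 5.9 mg/L as Cl₂.
(a) Cl₂ equivalent needed: 5.9 mg/L × 1,700,000 L = 10,030,000 mg = 10,030 g.
(a) Product at 13.9% available chlorine: 10,030 / 0.139 = 72,160 g.
(a) Volume at density 1.07 g/mL: 72,160 g ÷ 1.07 g/mL = 67,440 mL.

(b) Mass of solution: 16.6 L × 1000 mL/L × 1.1 g/mL = 18,260 g.
(b) Available chlorine delivered: 18,260 g × 0.143 = 2611 g as Cl₂.
(b) Concentration rise: 2611 g / 333,000 L = 7.841 mg/L = 7.84 ppm.

(a) 67.4 L; (b) 7.84 ppm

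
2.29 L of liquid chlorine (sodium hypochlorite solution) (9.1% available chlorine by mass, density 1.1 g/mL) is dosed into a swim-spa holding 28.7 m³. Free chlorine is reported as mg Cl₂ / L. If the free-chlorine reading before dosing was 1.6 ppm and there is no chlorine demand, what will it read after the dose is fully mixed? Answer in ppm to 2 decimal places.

Volume: 28.7 m³ = 28,700 L.
Mass of solution: 2.29 L × 1000 mL/L × 1.1 g/mL = 2519 g.
Available chlorine delivered: 2519 g × 0.091 = 229.2 g as Cl₂.
Concentration rise: 229.2 g / 28,700 L = 7.987 mg/L = 7.99 ppm.
Final FC: 1.6 + 7.99 = 9.59 ppm.

9.59 ppm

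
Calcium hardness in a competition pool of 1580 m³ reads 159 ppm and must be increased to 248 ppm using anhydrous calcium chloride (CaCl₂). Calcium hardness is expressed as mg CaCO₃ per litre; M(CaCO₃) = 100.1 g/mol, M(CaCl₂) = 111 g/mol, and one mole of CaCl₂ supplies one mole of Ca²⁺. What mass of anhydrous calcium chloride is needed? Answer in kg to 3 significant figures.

Volume: 1580 m³ = 1,580,000 L.
Hardness to add: (248 − 159) = 89 mg/L as CaCO₃ × 1,580,000 L = 140,600 g as CaCO₃.
Moles of Ca²⁺ (1 mol Ca²⁺ ≡ 1 mol CaCO₃): 140,600 / 100.1 g/mol = 1405 mol.
Mass of CaCl₂: 1405 × 111 = 155,900 g.

156 kg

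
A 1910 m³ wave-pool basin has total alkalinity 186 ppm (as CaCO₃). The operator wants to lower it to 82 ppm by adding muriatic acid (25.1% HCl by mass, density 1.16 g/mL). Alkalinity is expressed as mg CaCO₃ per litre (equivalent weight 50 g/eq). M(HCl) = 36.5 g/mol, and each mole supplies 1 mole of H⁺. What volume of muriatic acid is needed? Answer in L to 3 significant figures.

Volume: 1910 m³ = 1,910,000 L.
Alkalinity to neutralize: (186 − 82) = 104 mg/L as CaCO₃ × 1,910,000 L = 198,600 g as CaCO₃.
Equivalents of H⁺ required: 198,600 ÷ 50 g/eq = 3973 eq = 3973 mol HCl.
Mass of HCl: 3973 × 36.5 = 145,000 g.
Mass of 25.1% solution: 145,000 / 0.251 = 577,700 g.
Volume: 577,700 g ÷ 1.16 g/mL = 498,000 mL.

498 L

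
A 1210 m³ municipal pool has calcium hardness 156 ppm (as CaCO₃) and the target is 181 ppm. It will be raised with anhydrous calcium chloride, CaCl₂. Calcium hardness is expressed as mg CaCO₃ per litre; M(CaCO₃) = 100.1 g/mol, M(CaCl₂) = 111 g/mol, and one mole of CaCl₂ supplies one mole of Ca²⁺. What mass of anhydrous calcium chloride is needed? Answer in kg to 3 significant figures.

33.5 kg

Volume: 1210 m³ = 1,210,000 L.
Hardness to add: (181 − 156) = 25 mg/L as CaCO₃ × 1,210,000 L = 30,250 g as CaCO₃.
Moles of Ca²⁺ (1 mol Ca²⁺ ≡ 1 mol CaCO₃): 30,250 / 100.1 g/mol = 302.2 mol.
Mass of CaCl₂: 302.2 × 111 = 33,540 g.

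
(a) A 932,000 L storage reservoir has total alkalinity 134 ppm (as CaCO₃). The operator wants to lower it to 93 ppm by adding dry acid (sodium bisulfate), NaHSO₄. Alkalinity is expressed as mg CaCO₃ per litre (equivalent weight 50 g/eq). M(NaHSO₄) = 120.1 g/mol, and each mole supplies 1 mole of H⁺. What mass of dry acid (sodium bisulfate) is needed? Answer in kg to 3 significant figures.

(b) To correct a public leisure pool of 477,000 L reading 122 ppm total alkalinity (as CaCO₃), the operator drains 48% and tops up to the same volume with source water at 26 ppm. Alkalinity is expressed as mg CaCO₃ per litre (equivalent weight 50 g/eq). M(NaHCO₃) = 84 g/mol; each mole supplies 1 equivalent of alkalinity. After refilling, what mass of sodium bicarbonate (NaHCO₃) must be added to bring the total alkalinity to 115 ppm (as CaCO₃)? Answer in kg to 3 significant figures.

(a) Alkalinity to neutralize: (134 − 93) = 41 mg/L as CaCO₃ × 932,000 L = 38,210 g as CaCO₃.
(a) Equivalents of H⁺ required: 38,210 ÷ 50 g/eq = 764.2 eq = 764.2 mol NaHSO₄.
(a) Mass of NaHSO₄: 764.2 × 120.1 = 91,790 g.

(b) After draining 48% and refilling: 122 × 0.52 + 26 × 0.48 = 75.92 ppm.
(b) Deficit to target: 115 − 75.92 = 39.08 mg/L.
(b) As CaCO₃: 39.08 mg/L × 477,000 L = 18,640 g; ÷ 50 g/eq ÷ 1 = 372.8 mol NaHCO₃.
(b) Mass: 372.8 × 84 = 31,320 g.

(a) 91.8 kg; (b) 31.3 kg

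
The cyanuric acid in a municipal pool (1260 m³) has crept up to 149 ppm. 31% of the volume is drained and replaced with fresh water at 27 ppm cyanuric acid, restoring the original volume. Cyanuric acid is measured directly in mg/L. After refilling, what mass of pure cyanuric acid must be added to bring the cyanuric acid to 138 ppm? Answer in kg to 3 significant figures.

33.8 kg

Volume: 1260 m³ = 1,260,000 L.
After draining 31% and refilling: 149 × 0.69 + 27 × 0.31 = 111.18 ppm.
Deficit to target: 138 − 111.18 = 26.82 mg/L.
Mass: 26.82 mg/L × 1,260,000 L = 33,790 g cyanuric acid.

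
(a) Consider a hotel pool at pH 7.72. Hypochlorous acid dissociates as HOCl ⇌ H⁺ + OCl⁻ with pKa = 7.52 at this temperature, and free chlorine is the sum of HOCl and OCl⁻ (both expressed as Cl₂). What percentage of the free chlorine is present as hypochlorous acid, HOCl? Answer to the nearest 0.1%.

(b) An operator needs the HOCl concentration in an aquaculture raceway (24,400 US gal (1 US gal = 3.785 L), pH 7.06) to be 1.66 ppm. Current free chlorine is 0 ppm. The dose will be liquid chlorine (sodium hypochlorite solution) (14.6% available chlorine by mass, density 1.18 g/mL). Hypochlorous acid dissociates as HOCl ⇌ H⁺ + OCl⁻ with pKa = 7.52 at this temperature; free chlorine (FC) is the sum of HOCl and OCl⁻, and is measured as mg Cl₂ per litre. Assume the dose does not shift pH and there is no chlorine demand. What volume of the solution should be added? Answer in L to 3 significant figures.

(a) 38.7%; (b) 1.20 L

(a) [OCl⁻]/[HOCl] = 10^(pH − pKa) = 10^(7.72 − 7.52) = 10^0.20 = 1.585.
(a) Fraction as HOCl = 1 / (1 + 1.585) = 0.3869.

(b) Volume: 24,400 US gal × 3.785 L/gal = 92,354 L.
(b) [OCl⁻]/[HOCl] = 10^(pH − pKa) = 10^(7.06 − 7.52) = 0.3467; fraction as HOCl = 1/(1 + 0.3467) = 0.7425.
(b) Free chlorine required for 1.66 ppm HOCl: 1.66 / 0.7425 = 2.236 ppm.
(b) FC to add: 2.236 − 0 = 2.236 mg/L as Cl₂.
(b) Cl₂ equivalent: 2.236 mg/L × 92,354 L = 206.5 g.
(b) Product at 14.6% available Cl: 206.5 / 0.146 = 1414 g.
(b) Volume: 1414 g ÷ 1.18 g/mL = 1198 mL.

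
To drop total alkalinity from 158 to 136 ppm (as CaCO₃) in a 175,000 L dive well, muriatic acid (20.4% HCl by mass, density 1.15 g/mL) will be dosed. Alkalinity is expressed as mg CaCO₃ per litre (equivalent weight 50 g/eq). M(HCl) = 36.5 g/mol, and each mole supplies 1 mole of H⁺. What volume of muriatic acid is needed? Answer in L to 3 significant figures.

Alkalinity to neutralize: (158 − 136) = 22 mg/L as CaCO₃ × 175,000 L = 3850 g as CaCO₃.
Equivalents of H⁺ required: 3850 ÷ 50 g/eq = 77 eq = 77 mol HCl.
Mass of HCl: 77 × 36.5 = 2810 g.
Mass of 20.4% solution: 2810 / 0.204 = 13,780 g.
Volume: 13,780 g ÷ 1.15 g/mL = 11,980 mL.

12.0 L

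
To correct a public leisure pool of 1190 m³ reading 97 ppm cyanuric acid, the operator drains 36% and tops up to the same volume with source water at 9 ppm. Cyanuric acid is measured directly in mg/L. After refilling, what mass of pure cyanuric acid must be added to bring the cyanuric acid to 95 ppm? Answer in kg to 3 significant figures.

Volume: 1190 m³ = 1,190,000 L.
After draining 36% and refilling: 97 × 0.64 + 9 × 0.36 = 65.32 ppm.
Deficit to target: 95 − 65.32 = 29.68 mg/L.
Mass: 29.68 mg/L × 1,190,000 L = 35,320 g cyanuric acid.

35.3 kg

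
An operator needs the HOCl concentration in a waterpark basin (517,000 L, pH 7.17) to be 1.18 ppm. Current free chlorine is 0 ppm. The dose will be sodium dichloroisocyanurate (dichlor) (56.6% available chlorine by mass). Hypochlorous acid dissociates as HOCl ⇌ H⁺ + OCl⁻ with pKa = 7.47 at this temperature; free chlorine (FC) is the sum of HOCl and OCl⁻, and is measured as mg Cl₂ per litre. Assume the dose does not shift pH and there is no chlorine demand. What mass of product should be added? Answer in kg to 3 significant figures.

1.62 kg

[OCl⁻]/[HOCl] = 10^(pH − pKa) = 10^(7.17 − 7.47) = 0.5012; fraction as HOCl = 1/(1 + 0.5012) = 0.6661.
Free chlorine required for 1.18 ppm HOCl: 1.18 / 0.6661 = 1.771 ppm.
FC to add: 1.771 − 0 = 1.771 mg/L as Cl₂.
Cl₂ equivalent: 1.771 mg/L × 517,000 L = 915.8 g.
Product at 56.6% available Cl: 915.8 / 0.566 = 1618 g.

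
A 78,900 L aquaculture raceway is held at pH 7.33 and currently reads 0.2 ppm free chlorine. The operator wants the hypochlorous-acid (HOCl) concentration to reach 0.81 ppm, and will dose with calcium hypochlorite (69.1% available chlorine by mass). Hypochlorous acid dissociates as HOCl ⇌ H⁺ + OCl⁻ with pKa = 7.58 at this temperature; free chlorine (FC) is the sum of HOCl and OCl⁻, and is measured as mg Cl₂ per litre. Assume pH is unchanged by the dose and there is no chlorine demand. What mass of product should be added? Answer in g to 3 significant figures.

[OCl⁻]/[HOCl] = 10^(pH − pKa) = 10^(7.33 − 7.58) = 0.5623; fraction as HOCl = 1/(1 + 0.5623) = 0.6401.
Free chlorine required for 0.81 ppm HOCl: 0.81 / 0.6401 = 1.265 ppm.
FC to add: 1.265 − 0.2 = 1.065 mg/L as Cl₂.
Cl₂ equivalent: 1.065 mg/L × 78,900 L = 84.07 g.
Product at 69.1% available Cl: 84.07 / 0.691 = 121.7 g.

122 g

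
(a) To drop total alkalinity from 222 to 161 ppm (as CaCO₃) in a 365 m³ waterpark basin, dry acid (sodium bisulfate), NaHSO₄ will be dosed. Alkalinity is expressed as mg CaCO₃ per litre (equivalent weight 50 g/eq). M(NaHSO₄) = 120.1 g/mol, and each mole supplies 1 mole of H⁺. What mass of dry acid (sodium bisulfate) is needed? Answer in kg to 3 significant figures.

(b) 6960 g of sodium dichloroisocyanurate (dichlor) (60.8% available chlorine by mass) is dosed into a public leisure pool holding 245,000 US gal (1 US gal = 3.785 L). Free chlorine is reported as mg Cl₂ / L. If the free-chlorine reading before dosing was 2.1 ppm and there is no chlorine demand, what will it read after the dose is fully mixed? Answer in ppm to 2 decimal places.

(a) 53.5 kg; (b) 6.66 ppm

(a) Volume: 365 m³ = 365,000 L.
(a) Alkalinity to neutralize: (222 − 161) = 61 mg/L as CaCO₃ × 365,000 L = 22,260 g as CaCO₃.
(a) Equivalents of H⁺ required: 22,260 ÷ 50 g/eq = 445.3 eq = 445.3 mol NaHSO₄.
(a) Mass of NaHSO₄: 445.3 × 120.1 = 53,480 g.

(b) Volume: 245,000 US gal × 3.785 L/gal = 927,325 L.
(b) Available chlorine delivered: 6960 g × 0.608 = 4232 g as Cl₂.
(b) Concentration rise: 4232 g / 927,325 L = 4.563 mg/L = 4.56 ppm.
(b) Final FC: 2.1 + 4.56 = 6.66 ppm.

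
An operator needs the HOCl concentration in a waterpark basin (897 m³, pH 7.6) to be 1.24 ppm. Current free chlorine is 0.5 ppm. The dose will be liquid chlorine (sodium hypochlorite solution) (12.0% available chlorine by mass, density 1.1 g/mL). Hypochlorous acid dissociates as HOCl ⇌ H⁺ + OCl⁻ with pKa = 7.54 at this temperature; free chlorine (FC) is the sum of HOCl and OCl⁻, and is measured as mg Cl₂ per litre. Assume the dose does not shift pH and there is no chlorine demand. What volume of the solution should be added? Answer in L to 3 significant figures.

Volume: 897 m³ = 897,000 L.
[OCl⁻]/[HOCl] = 10^(pH − pKa) = 10^(7.6 − 7.54) = 1.148; fraction as HOCl = 1/(1 + 1.148) = 0.4655.
Free chlorine required for 1.24 ppm HOCl: 1.24 / 0.4655 = 2.664 ppm.
FC to add: 2.664 − 0.5 = 2.164 mg/L as Cl₂.
Cl₂ equivalent: 2.164 mg/L × 897,000 L = 1941 g.
Product at 12.0% available Cl: 1941 / 0.12 = 16,170 g.
Volume: 16,170 g ÷ 1.1 g/mL = 14,700 mL.

14.7 L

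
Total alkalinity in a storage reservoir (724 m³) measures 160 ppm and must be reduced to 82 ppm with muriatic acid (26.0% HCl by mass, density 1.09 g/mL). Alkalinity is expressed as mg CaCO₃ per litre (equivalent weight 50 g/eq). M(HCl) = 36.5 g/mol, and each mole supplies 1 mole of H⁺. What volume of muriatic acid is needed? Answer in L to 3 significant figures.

145 L

Volume: 724 m³ = 724,000 L.
Alkalinity to neutralize: (160 − 82) = 78 mg/L as CaCO₃ × 724,000 L = 56,470 g as CaCO₃.
Equivalents of H⁺ required: 56,470 ÷ 50 g/eq = 1129 eq = 1129 mol HCl.
Mass of HCl: 1129 × 36.5 = 41,220 g.
Mass of 26.0% solution: 41,220 / 0.26 = 158,600 g.
Volume: 158,600 g ÷ 1.09 g/mL = 145,500 mL.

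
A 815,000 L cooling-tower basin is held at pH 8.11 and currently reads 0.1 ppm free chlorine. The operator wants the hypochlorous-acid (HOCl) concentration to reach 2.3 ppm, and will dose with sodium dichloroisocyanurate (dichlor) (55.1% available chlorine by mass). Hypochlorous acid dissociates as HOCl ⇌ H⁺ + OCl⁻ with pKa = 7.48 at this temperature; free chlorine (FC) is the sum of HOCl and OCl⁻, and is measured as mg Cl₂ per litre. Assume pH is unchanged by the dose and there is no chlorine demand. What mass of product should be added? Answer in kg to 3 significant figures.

[OCl⁻]/[HOCl] = 10^(pH − pKa) = 10^(8.11 − 7.48) = 4.266; fraction as HOCl = 1/(1 + 4.266) = 0.1899.
Free chlorine required for 2.3 ppm HOCl: 2.3 / 0.1899 = 12.11 ppm.
FC to add: 12.11 − 0.1 = 12.01 mg/L as Cl₂.
Cl₂ equivalent: 12.01 mg/L × 815,000 L = 9789 g.
Product at 55.1% available Cl: 9789 / 0.551 = 17,770 g.

17.8 kg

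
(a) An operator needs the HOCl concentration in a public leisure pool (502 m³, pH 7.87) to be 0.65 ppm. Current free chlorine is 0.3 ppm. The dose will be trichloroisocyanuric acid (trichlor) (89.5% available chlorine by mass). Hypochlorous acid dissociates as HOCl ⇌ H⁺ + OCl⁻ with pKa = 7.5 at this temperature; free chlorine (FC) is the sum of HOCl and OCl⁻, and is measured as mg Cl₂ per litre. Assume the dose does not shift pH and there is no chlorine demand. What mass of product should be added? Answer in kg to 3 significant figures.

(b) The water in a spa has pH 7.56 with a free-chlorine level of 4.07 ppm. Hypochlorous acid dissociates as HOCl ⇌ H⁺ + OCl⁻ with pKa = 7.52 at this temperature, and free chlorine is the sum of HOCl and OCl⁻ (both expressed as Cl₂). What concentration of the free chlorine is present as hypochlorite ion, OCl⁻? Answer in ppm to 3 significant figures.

(a) Volume: 502 m³ = 502,000 L.
(a) [OCl⁻]/[HOCl] = 10^(pH − pKa) = 10^(7.87 − 7.5) = 2.344; fraction as HOCl = 1/(1 + 2.344) = 0.299.
(a) Free chlorine required for 0.65 ppm HOCl: 0.65 / 0.299 = 2.174 ppm.
(a) FC to add: 2.174 − 0.3 = 1.874 mg/L as Cl₂.
(a) Cl₂ equivalent: 1.874 mg/L × 502,000 L = 940.6 g.
(a) Product at 89.5% available Cl: 940.6 / 0.895 = 1051 g.

(b) [OCl⁻]/[HOCl] = 10^(pH − pKa) = 10^(7.56 − 7.52) = 10^0.04 = 1.096.
(b) Fraction as HOCl = 1 / (1 + 1.096) = 0.477.
(b) OCl⁻ = (1 − 0.477) × 4.07 ppm = 2.129 ppm.

(a) 1.05 kg; (b) 2.13 ppm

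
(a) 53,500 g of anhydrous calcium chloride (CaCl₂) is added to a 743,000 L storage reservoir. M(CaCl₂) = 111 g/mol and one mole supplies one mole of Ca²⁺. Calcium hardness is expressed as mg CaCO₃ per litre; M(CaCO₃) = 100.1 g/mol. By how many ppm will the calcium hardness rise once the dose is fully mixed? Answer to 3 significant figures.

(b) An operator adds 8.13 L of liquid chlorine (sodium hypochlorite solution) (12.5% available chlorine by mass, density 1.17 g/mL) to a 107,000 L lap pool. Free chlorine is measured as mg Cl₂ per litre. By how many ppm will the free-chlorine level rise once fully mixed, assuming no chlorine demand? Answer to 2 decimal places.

(a) 64.9 ppm; (b) 11.11 ppm

(a) Moles of Ca²⁺: 53,500 g ÷ 111 g/mol = 482 mol.
(a) As CaCO₃: 482 mol × 100.1 g/mol = 48,250 g.
(a) Rise: 48,250 g / 743,000 L × 1000 = 64.93 mg/L.

(b) Mass of solution: 8.13 L × 1000 mL/L × 1.17 g/mL = 9512 g.
(b) Available chlorine delivered: 9512 g × 0.125 = 1189 g as Cl₂.
(b) Concentration rise: 1189 g / 107,000 L = 11.11 mg/L = 11.11 ppm.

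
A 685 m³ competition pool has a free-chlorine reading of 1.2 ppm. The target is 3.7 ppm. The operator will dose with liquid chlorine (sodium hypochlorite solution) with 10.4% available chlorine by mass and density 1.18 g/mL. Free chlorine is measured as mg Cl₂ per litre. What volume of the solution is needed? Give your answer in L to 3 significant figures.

14.0 L

Volume: 685 m³ = 685,000 L.
Chlorine deficit: 3.7 − 1.2 = 2.5 ppm = 2.5 mg/L as Cl₂.
Cl₂ equivalent needed: 2.5 mg/L × 685,000 L = 1,712,000 mg = 1712 g.
Product at 10.4% available chlorine: 1712 / 0.104 = 16,470 g.
Volume at density 1.18 g/mL: 16,470 g ÷ 1.18 g/mL = 13,950 mL.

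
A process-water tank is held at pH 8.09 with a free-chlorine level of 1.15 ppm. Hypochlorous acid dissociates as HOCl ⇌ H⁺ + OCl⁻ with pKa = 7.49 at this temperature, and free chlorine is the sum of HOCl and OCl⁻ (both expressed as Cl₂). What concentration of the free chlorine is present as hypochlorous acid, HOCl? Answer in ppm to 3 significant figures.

0.231 ppm

[OCl⁻]/[HOCl] = 10^(pH − pKa) = 10^(8.09 − 7.49) = 10^0.60 = 3.981.
Fraction as HOCl = 1 / (1 + 3.981) = 0.2008.
HOCl = 0.2008 × 1.15 ppm = 0.2309 ppm.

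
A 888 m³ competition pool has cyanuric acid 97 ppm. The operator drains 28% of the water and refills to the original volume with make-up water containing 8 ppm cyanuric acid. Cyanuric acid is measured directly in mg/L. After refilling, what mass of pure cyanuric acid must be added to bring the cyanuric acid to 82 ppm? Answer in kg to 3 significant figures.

Volume: 888 m³ = 888,000 L.
After draining 28% and refilling: 97 × 0.72 + 8 × 0.28 = 72.08 ppm.
Deficit to target: 82 − 72.08 = 9.92 mg/L.
Mass: 9.92 mg/L × 888,000 L = 8809 g cyanuric acid.

8.81 kg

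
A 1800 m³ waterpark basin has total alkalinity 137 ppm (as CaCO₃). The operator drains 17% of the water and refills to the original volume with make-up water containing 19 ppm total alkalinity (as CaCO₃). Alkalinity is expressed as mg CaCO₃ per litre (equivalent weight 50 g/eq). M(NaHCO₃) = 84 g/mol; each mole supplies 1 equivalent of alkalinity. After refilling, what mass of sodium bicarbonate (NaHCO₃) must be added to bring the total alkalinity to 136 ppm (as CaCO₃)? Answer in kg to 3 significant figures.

57.6 kg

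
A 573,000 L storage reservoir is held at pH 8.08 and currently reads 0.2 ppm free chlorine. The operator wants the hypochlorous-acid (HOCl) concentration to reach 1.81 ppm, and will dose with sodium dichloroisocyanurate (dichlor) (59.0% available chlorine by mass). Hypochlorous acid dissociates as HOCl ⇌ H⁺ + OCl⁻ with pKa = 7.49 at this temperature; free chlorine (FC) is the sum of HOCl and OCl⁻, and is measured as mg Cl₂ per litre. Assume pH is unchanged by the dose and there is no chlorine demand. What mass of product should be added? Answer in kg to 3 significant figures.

[OCl⁻]/[HOCl] = 10^(pH − pKa) = 10^(8.08 − 7.49) = 3.89; fraction as HOCl = 1/(1 + 3.89) = 0.2045.
Free chlorine required for 1.81 ppm HOCl: 1.81 / 0.2045 = 8.852 ppm.
FC to add: 8.852 − 0.2 = 8.652 mg/L as Cl₂.
Cl₂ equivalent: 8.652 mg/L × 573,000 L = 4957 g.
Product at 59.0% available Cl: 4957 / 0.59 = 8402 g.

8.40 kg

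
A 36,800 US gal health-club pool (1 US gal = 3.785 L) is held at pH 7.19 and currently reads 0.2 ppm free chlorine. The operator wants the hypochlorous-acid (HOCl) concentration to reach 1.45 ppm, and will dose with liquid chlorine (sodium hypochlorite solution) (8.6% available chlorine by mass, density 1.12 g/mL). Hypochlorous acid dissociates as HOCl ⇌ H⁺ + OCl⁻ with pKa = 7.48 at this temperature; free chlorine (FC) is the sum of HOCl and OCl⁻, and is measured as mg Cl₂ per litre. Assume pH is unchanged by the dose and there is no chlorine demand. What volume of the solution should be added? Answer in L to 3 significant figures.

Volume: 36,800 US gal × 3.785 L/gal = 139,288 L.
[OCl⁻]/[HOCl] = 10^(pH − pKa) = 10^(7.19 − 7.48) = 0.5129; fraction as HOCl = 1/(1 + 0.5129) = 0.661.
Free chlorine required for 1.45 ppm HOCl: 1.45 / 0.661 = 2.194 ppm.
FC to add: 2.194 − 0.2 = 1.994 mg/L as Cl₂.
Cl₂ equivalent: 1.994 mg/L × 139,288 L = 277.7 g.
Product at 8.6% available Cl: 277.7 / 0.086 = 3229 g.
Volume: 3229 g ÷ 1.12 g/mL = 2883 mL.

2.88 L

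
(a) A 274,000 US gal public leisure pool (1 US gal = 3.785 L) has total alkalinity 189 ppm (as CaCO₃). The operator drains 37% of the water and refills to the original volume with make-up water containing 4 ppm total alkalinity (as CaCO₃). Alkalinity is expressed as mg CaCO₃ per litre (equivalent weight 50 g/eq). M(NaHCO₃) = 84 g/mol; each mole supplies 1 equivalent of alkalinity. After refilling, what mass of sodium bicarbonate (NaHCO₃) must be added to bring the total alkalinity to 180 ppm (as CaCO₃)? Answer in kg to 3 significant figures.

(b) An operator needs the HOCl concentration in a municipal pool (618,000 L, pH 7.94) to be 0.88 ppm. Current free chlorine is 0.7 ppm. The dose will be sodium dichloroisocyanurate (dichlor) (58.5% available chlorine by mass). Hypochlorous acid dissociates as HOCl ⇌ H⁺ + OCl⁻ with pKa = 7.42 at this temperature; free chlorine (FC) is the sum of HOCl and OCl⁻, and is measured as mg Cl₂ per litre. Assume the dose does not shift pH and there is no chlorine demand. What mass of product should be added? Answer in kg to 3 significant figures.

(a) Volume: 274,000 US gal × 3.785 L/gal = 1,037,090 L.
(a) After draining 37% and refilling: 189 × 0.63 + 4 × 0.37 = 120.55 ppm.
(a) Deficit to target: 180 − 120.55 = 59.45 mg/L.
(a) As CaCO₃: 59.45 mg/L × 1,037,090 L = 61,660 g; ÷ 50 g/eq ÷ 1 = 1233 mol NaHCO₃.
(a) Mass: 1233 × 84 = 103,600 g.

(b) [OCl⁻]/[HOCl] = 10^(pH − pKa) = 10^(7.94 − 7.42) = 3.311; fraction as HOCl = 1/(1 + 3.311) = 0.2319.
(b) Free chlorine required for 0.88 ppm HOCl: 0.88 / 0.2319 = 3.794 ppm.
(b) FC to add: 3.794 − 0.7 = 3.094 mg/L as Cl₂.
(b) Cl₂ equivalent: 3.094 mg/L × 618,000 L = 1912 g.
(b) Product at 58.5% available Cl: 1912 / 0.585 = 3268 g.

(a) 104 kg; (b) 3.27 kg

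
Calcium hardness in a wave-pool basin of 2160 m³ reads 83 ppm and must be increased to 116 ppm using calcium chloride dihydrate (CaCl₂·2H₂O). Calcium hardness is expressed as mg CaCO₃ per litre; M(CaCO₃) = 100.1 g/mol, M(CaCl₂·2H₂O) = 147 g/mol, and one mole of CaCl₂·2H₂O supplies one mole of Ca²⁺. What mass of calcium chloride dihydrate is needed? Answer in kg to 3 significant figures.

105 kg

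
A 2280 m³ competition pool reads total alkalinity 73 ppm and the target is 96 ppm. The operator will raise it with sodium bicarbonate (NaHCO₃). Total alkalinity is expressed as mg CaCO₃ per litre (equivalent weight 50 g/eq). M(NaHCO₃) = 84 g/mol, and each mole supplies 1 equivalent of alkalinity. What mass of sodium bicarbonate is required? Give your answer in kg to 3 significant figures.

88.1 kg

Volume: 2280 m³ = 2,280,000 L.
Alkalinity to add: (96 − 73) = 23 mg/L as CaCO₃ × 2,280,000 L = 52,440 g as CaCO₃.
Equivalents: 52,440 g ÷ 50 g/eq = 1049 eq.
NaHCO₃ supplies 1 eq per mole → 1049 mol.
Mass: 1049 mol × 84 g/mol = 88,100 g.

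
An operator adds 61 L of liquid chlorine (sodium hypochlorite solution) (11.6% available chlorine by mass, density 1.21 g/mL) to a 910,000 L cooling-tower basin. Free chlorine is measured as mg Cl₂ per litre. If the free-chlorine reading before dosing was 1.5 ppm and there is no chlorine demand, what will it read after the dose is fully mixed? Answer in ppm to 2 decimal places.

Mass of solution: 61 L × 1000 mL/L × 1.21 g/mL = 73,810 g.
Available chlorine delivered: 73,810 g × 0.116 = 8562 g as Cl₂.
Concentration rise: 8562 g / 910,000 L = 9.409 mg/L = 9.41 ppm.
Final FC: 1.5 + 9.41 = 10.91 ppm.

10.91 ppm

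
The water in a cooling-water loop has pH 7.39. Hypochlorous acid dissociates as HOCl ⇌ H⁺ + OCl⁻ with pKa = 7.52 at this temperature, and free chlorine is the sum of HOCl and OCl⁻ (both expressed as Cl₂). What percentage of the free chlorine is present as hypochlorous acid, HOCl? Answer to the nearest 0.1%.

57.4%

[OCl⁻]/[HOCl] = 10^(pH − pKa) = 10^(7.39 − 7.52) = 10^-0.13 = 0.7413.
Fraction as HOCl = 1 / (1 + 0.7413) = 0.5743.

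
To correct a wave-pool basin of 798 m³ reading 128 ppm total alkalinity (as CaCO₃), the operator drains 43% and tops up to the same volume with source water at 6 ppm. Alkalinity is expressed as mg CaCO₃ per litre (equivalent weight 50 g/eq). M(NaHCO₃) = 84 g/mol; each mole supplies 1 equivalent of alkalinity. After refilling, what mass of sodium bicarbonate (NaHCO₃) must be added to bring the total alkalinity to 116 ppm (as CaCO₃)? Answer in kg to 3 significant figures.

54.2 kg

Volume: 798 m³ = 798,000 L.
After draining 43% and refilling: 128 × 0.57 + 6 × 0.43 = 75.54 ppm.
Deficit to target: 116 − 75.54 = 40.46 mg/L.
As CaCO₃: 40.46 mg/L × 798,000 L = 32,290 g; ÷ 50 g/eq ÷ 1 = 645.7 mol NaHCO₃.
Mass: 645.7 × 84 = 54,240 g.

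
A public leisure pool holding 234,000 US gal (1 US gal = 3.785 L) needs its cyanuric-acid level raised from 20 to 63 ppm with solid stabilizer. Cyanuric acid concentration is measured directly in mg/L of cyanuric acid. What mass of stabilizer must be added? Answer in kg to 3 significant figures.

38.1 kg

Volume: 234,000 US gal × 3.785 L/gal = 885,690 L.
CYA to add: (63 − 20) = 43 mg/L × 885,690 L = 38,080 g cyanuric acid.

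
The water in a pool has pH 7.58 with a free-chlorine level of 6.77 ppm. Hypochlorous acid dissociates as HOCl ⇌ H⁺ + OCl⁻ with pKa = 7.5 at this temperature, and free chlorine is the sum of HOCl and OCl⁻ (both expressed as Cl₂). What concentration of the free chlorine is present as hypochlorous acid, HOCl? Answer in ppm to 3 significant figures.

[OCl⁻]/[HOCl] = 10^(pH − pKa) = 10^(7.58 − 7.5) = 10^0.08 = 1.202.
Fraction as HOCl = 1 / (1 + 1.202) = 0.4541.
HOCl = 0.4541 × 6.77 ppm = 3.074 ppm.

3.07 ppm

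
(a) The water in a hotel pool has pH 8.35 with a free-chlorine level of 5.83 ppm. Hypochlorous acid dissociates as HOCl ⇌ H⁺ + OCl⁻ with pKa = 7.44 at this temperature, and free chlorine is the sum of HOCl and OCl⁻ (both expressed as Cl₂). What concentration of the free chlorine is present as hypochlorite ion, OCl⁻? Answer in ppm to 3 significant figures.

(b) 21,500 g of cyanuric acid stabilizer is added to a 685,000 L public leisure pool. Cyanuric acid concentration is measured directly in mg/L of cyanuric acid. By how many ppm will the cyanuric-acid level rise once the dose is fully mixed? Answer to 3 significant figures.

(a) 5.19 ppm; (b) 31.4 ppm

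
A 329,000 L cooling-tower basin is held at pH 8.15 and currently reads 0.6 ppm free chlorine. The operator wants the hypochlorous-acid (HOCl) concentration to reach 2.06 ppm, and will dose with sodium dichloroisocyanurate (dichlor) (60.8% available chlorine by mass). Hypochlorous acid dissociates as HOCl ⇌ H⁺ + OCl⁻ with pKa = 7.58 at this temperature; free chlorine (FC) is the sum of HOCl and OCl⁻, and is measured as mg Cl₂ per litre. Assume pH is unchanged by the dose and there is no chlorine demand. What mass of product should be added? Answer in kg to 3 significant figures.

4.93 kg

[OCl⁻]/[HOCl] = 10^(pH − pKa) = 10^(8.15 − 7.58) = 3.715; fraction as HOCl = 1/(1 + 3.715) = 0.2121.
Free chlorine required for 2.06 ppm HOCl: 2.06 / 0.2121 = 9.714 ppm.
FC to add: 9.714 − 0.6 = 9.114 mg/L as Cl₂.
Cl₂ equivalent: 9.114 mg/L × 329,000 L = 2998 g.
Product at 60.8% available Cl: 2998 / 0.608 = 4932 g.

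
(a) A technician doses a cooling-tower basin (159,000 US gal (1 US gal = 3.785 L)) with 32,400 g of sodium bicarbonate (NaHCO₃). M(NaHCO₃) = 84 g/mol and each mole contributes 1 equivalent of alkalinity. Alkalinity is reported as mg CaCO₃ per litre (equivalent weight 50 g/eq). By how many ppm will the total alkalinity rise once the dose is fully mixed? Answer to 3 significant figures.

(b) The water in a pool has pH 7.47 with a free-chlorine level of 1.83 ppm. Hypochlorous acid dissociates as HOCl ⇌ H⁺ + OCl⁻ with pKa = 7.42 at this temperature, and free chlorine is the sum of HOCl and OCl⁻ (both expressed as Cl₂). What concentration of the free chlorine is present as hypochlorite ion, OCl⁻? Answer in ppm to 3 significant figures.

(a) 32.0 ppm; (b) 0.968 ppm

(a) Volume: 159,000 US gal × 3.785 L/gal = 601,815 L.
(a) Moles of NaHCO₃: 32,400 g ÷ 84 g/mol = 385.7 mol → 385.7 eq of alkalinity.
(a) As CaCO₃: 385.7 eq × 50 g/eq = 19,290 g.
(a) Rise: 19,290 g / 601,815 L × 1000 = 32.05 mg/L.

(b) [OCl⁻]/[HOCl] = 10^(pH − pKa) = 10^(7.47 − 7.42) = 10^0.05 = 1.122.
(b) Fraction as HOCl = 1 / (1 + 1.122) = 0.4712.
(b) OCl⁻ = (1 − 0.4712) × 1.83 ppm = 0.9676 ppm.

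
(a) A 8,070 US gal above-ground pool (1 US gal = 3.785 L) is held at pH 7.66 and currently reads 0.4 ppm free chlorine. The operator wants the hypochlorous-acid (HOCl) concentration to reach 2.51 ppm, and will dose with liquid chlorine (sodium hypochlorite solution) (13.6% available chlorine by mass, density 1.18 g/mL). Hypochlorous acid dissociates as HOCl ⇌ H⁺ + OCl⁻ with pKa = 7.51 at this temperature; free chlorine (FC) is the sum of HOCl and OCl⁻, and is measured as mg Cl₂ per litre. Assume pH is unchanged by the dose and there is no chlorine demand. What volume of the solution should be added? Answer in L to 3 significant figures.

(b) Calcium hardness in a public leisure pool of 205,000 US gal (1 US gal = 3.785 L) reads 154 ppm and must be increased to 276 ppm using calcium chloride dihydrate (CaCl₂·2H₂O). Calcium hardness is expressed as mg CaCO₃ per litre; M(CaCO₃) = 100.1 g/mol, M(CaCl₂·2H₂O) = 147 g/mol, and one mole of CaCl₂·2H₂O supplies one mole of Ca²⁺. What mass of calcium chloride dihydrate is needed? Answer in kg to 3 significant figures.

(a) 1.08 L; (b) 139 kg

(a) Volume: 8,070 US gal × 3.785 L/gal = 30,545 L.
(a) [OCl⁻]/[HOCl] = 10^(pH − pKa) = 10^(7.66 − 7.51) = 1.413; fraction as HOCl = 1/(1 + 1.413) = 0.4145.
(a) Free chlorine required for 2.51 ppm HOCl: 2.51 / 0.4145 = 6.055 ppm.
(a) FC to add: 6.055 − 0.4 = 5.655 mg/L as Cl₂.
(a) Cl₂ equivalent: 5.655 mg/L × 30,545 L = 172.7 g.
(a) Product at 13.6% available Cl: 172.7 / 0.136 = 1270 g.
(a) Volume: 1270 g ÷ 1.18 g/mL = 1076 mL.

(b) Volume: 205,000 US gal × 3.785 L/gal = 775,925 L.
(b) Hardness to add: (276 − 154) = 122 mg/L as CaCO₃ × 775,925 L = 94,660 g as CaCO₃.
(b) Moles of Ca²⁺ (1 mol Ca²⁺ ≡ 1 mol CaCO₃): 94,660 / 100.1 g/mol = 945.7 mol.
(b) Mass of CaCl₂·2H₂O: 945.7 × 147 = 139,000 g.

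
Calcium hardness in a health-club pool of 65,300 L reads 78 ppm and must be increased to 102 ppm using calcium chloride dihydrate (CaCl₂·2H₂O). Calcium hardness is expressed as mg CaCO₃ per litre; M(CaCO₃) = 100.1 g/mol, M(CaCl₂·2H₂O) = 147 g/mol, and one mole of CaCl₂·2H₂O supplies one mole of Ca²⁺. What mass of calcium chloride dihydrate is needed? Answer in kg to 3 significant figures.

Hardness to add: (102 − 78) = 24 mg/L as CaCO₃ × 65,300 L = 1567 g as CaCO₃.
Moles of Ca²⁺ (1 mol Ca²⁺ ≡ 1 mol CaCO₃): 1567 / 100.1 g/mol = 15.66 mol.
Mass of CaCl₂·2H₂O: 15.66 × 147 = 2301 g.

2.30 kg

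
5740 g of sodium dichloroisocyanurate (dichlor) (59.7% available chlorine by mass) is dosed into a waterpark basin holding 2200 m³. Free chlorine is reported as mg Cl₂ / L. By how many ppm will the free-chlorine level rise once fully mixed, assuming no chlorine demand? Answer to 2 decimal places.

1.56 ppm

Volume: 2200 m³ = 2,200,000 L.
Available chlorine delivered: 5740 g × 0.597 = 3427 g as Cl₂.
Concentration rise: 3427 g / 2,200,000 L = 1.558 mg/L = 1.56 ppm.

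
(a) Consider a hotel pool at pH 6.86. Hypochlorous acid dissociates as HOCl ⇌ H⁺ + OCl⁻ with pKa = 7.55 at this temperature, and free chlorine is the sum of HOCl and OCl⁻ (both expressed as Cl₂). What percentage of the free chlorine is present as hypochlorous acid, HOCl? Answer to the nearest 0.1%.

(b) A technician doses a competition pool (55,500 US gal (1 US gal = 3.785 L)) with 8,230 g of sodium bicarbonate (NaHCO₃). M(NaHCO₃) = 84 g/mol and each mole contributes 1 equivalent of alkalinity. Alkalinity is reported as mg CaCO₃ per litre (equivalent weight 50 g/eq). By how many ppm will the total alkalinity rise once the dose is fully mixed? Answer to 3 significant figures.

(a) [OCl⁻]/[HOCl] = 10^(pH − pKa) = 10^(6.86 − 7.55) = 10^-0.69 = 0.2042.
(a) Fraction as HOCl = 1 / (1 + 0.2042) = 0.8304.

(b) Volume: 55,500 US gal × 3.785 L/gal = 210,068 L.
(b) Moles of NaHCO₃: 8,230 g ÷ 84 g/mol = 97.98 mol → 97.98 eq of alkalinity.
(b) As CaCO₃: 97.98 eq × 50 g/eq = 4899 g.
(b) Rise: 4899 g / 210,068 L × 1000 = 23.32 mg/L.

(a) 83.0%; (b) 23.3 ppm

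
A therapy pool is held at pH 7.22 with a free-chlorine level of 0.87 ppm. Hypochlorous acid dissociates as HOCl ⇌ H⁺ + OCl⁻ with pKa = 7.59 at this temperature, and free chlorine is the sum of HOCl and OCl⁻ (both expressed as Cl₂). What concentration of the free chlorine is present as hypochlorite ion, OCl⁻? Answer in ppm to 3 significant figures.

[OCl⁻]/[HOCl] = 10^(pH − pKa) = 10^(7.22 − 7.59) = 10^-0.37 = 0.4266.
Fraction as HOCl = 1 / (1 + 0.4266) = 0.701.
OCl⁻ = (1 − 0.701) × 0.87 ppm = 0.2601 ppm.

0.260 ppm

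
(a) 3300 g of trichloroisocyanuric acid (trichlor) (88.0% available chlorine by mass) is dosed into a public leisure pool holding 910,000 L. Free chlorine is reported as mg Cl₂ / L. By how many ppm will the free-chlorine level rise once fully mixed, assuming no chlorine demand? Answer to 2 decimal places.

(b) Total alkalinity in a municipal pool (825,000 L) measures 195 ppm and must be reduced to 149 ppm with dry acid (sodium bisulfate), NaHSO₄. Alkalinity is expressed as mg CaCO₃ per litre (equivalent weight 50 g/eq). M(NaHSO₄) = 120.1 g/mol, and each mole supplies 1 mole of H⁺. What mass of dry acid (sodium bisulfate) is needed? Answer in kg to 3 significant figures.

(a) Available chlorine delivered: 3300 g × 0.88 = 2904 g as Cl₂.
(a) Concentration rise: 2904 g / 910,000 L = 3.191 mg/L = 3.19 ppm.

(b) Alkalinity to neutralize: (195 − 149) = 46 mg/L as CaCO₃ × 825,000 L = 37,950 g as CaCO₃.
(b) Equivalents of H⁺ required: 37,950 ÷ 50 g/eq = 759 eq = 759 mol NaHSO₄.
(b) Mass of NaHSO₄: 759 × 120.1 = 91,160 g.

(a) 3.19 ppm; (b) 91.2 kg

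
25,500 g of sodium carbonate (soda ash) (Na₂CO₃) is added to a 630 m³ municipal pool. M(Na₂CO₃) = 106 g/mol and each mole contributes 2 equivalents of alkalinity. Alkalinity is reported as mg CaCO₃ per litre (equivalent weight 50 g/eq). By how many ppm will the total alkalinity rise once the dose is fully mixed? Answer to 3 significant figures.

38.2 ppm

Volume: 630 m³ = 630,000 L.
Moles of Na₂CO₃: 25,500 g ÷ 106 g/mol = 240.6 mol → 481.1 eq of alkalinity.
As CaCO₃: 481.1 eq × 50 g/eq = 24,060 g.
Rise: 24,060 g / 630,000 L × 1000 = 38.19 mg/L.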